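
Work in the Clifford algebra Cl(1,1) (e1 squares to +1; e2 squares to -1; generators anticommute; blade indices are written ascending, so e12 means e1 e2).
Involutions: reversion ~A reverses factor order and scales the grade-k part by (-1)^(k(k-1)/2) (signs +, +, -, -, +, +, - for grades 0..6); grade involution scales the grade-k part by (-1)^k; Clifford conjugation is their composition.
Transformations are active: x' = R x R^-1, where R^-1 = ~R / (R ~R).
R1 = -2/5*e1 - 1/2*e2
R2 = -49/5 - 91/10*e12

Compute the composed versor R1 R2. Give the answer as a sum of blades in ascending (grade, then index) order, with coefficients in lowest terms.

Distribute over the terms of R1 (each basis-blade product reordered to ascending indices, repeated generators contracted through their squares):
(-2/5*e1) R2 = 98/25*e1 + 91/25*e2
(-1/2*e2) R2 = 91/20*e1 + 49/10*e2
Summing the partial products and collecting blades:
Answer: 847/100*e1 + 427/50*e2


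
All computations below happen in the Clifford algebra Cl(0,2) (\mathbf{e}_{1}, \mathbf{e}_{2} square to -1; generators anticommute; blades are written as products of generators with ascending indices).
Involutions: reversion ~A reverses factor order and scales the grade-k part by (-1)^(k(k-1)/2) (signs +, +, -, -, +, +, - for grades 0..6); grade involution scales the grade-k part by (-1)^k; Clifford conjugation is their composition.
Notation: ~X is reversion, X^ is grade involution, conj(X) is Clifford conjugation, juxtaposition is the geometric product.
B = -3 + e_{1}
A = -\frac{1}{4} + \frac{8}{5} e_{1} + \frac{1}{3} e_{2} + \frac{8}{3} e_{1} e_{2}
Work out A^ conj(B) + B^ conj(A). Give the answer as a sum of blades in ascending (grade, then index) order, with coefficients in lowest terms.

first term: -\frac{17}{20} + \frac{101}{20} e_{1} - \frac{5}{3} e_{2} - \frac{25}{3} e_{1} e_{2}
second term: -\frac{17}{20} + \frac{101}{20} e_{1} - \frac{5}{3} e_{2} + \frac{25}{3} e_{1} e_{2}
Answer: -\frac{17}{10} + \frac{101}{10} e_{1} - \frac{10}{3} e_{2}


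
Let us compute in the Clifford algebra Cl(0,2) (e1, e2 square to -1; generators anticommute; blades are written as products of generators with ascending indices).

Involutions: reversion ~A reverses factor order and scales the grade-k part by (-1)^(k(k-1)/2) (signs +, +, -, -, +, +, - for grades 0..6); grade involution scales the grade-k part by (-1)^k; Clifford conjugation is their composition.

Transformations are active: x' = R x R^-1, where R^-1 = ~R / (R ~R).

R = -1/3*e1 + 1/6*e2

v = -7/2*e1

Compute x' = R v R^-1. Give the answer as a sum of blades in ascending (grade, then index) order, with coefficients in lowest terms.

~R = -1/3*e1 + 1/6*e2, and R ~R = -5/36, so R^-1 = ~R / (-5/36).
R v = -7/6 + 7/12*e1 e2
Answer: -21/10*e1 + 14/5*e2


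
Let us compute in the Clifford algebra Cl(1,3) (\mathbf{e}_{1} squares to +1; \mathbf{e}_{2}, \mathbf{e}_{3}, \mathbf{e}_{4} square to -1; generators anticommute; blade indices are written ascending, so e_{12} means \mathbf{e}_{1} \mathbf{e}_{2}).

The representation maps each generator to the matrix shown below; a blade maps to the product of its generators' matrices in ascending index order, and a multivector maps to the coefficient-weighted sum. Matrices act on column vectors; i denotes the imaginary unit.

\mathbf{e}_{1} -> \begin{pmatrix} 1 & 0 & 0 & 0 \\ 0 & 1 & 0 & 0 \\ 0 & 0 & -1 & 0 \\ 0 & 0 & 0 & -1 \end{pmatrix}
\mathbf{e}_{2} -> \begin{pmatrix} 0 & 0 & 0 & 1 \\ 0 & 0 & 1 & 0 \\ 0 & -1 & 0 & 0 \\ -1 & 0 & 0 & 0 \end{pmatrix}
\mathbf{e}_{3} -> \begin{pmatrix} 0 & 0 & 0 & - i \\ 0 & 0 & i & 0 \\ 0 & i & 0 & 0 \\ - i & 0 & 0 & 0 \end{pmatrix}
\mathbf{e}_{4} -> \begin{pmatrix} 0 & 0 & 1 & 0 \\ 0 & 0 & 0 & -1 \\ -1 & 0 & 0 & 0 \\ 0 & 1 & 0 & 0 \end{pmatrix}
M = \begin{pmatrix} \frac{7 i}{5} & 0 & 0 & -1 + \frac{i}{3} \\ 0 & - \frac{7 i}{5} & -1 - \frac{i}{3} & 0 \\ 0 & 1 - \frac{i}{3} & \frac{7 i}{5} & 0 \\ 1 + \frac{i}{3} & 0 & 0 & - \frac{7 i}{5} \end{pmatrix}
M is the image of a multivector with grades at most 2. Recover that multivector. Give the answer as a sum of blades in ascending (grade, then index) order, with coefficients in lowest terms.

Method: the blade images are trace-orthogonal — tr(rho(e_A) rho(e_B)^-1) = 4 if A = B and 0 otherwise — and rho(e_A)^-1 = (e_A)^2 * rho(e_A) with (e_A)^2 = +1 or -1, so the coefficient of e_A in the preimage is (e_A)^2 * tr(M rho(e_A))/4.
Nonzero projections over blades of grade <= 2: e_{2}: (e_{2})^2 = -1, tr(M rho(e_{2})) = 4, coefficient -1; e_{3}: (e_{3})^2 = -1, tr(M rho(e_{3})) = \frac{4}{3}, coefficient -\frac{1}{3}; e_{23}: (e_{23})^2 = -1, tr(M rho(e_{23})) = \frac{28}{5}, coefficient -\frac{7}{5}. Every other blade of grade <= 2 projects to 0.
Answer: -e_{2} - \frac{1}{3} e_{3} - \frac{7}{5} e_{23}


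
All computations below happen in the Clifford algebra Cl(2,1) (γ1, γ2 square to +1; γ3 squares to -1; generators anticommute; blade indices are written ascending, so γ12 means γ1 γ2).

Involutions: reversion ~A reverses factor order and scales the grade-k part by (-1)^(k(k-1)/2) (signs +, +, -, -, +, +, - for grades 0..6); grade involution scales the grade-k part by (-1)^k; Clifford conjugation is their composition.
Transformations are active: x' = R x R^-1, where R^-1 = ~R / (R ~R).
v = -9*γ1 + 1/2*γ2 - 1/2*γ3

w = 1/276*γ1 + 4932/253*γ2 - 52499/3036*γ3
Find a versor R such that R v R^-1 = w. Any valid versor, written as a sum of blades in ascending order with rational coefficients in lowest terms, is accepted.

Reasoning: v^2 = w^2 = 81 since conjugation preserves the quadratic form; R = v + w = -2483/276*γ1 + 10117/506*γ2 - 54017/3036*γ3 is then valid when invertible, keeping its own part and reversing (v - w)/2.
Answer: -2483/276*γ1 + 10117/506*γ2 - 54017/3036*γ3


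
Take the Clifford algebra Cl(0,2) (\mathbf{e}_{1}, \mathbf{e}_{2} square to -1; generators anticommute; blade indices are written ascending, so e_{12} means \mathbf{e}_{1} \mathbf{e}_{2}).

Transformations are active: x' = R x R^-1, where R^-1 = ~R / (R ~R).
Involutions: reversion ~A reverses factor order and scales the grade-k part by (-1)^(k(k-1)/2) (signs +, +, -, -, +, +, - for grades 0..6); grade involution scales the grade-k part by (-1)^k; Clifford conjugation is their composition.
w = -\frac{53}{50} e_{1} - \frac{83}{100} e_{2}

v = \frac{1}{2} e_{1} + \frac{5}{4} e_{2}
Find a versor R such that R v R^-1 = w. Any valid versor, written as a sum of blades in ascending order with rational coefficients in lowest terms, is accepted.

Take R = v + w = -\frac{14}{25} e_{1} + \frac{21}{50} e_{2}. Because q(v) = q(w) = -\frac{29}{16}, conjugation by R sends v exactly to w.
Answer: -\frac{14}{25} e_{1} + \frac{21}{50} e_{2}


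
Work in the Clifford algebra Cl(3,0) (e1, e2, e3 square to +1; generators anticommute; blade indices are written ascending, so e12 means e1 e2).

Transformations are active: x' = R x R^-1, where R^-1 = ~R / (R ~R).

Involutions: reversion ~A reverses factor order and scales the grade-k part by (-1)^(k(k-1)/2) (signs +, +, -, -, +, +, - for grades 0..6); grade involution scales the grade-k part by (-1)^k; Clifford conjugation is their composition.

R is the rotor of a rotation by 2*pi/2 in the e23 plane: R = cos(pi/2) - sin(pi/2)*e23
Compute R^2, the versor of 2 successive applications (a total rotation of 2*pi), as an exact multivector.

Half-angle bookkeeping: 2 applications in e23 add up to rotor phase 2*pi/2 = pi, so R^2 = cos(pi) - sin(pi)*e23.
cos(pi) = -1 and sin(pi) = 0, so R^2 = -1. The total rotation 2*pi is 1 full turn, so every vector returns to itself, yet the rotor is -1, on the OTHER sheet of the double cover (an odd number of 2*pi turns).
Answer: -1


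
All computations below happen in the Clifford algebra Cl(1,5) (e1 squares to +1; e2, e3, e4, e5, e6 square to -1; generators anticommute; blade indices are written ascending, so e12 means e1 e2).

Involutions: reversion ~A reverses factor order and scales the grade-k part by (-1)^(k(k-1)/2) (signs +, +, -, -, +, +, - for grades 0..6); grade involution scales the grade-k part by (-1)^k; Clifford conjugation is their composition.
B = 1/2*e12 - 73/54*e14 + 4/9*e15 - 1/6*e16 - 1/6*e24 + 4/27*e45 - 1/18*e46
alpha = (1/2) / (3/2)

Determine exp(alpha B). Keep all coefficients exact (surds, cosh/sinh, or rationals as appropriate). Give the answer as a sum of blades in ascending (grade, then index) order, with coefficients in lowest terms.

B^2 term by term: the squares give (1/2)^2*(e12)^2 + (-73/54)^2*(e14)^2 + (4/9)^2*(e15)^2 + (-1/6)^2*(e16)^2 + (-1/6)^2*(e24)^2 + (4/27)^2*(e45)^2 + (-1/18)^2*(e46)^2 = 1/4*(+1) + 5329/2916*(+1) + 16/81*(+1) + 1/36*(+1) + 1/36*(-1) + 16/729*(-1) + 1/324*(-1) = 9/4 (each basis 2-blade squares to minus the product of its generators' squares); cross terms between blades sharing an index anticommute and cancel; the commuting (index-disjoint) pairs give grade-4 terms 2*c*c'*(blade product), which cancel blade by blade — e1245: 4/27 - 4/27 = 0; e1246: -1/18 + 1/18 = 0; e1456: 4/81 - 4/81 = 0 — confirming B is simple. So B^2 = 9/4.
B^2 = 9/4 — B^2 > 0, so the exponential closes hyperbolically: l = 3/2, alpha*l = 1/2, so exp(alpha B) = cosh(1/2) + (sinh(1/2)/(3/2))*B = cosh(1/2) + (2*sinh(1/2)/3)*B.
Answer: cosh(1/2) + sinh(1/2)/3*e12 - 73*sinh(1/2)/81*e14 + 8*sinh(1/2)/27*e15 - sinh(1/2)/9*e16 - sinh(1/2)/9*e24 + 8*sinh(1/2)/81*e45 - sinh(1/2)/27*e46


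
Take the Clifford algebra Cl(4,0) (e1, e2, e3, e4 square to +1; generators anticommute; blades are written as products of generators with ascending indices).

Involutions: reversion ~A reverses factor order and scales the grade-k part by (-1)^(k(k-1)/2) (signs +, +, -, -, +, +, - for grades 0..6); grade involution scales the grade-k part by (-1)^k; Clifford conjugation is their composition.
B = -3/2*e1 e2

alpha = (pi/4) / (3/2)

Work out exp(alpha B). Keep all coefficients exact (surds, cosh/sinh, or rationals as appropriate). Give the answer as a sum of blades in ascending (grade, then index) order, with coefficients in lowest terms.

B^2 = (-3/2)^2*(e1 e2)^2 = 9/4*(-1) = -9/4 (a basis 2-blade squares to minus the product of its generators' squares).
B^2 = -9/4 — a negative square means the series sums to a rotation: l = 3/2, alpha*l = pi/4, so exp(alpha B) = cos(pi/4) + (sin(pi/4)/(3/2))*B = sqrt(2)/2 + (sqrt(2)/3)*B.
Answer: sqrt(2)/2 - sqrt(2)/2*e1 e2


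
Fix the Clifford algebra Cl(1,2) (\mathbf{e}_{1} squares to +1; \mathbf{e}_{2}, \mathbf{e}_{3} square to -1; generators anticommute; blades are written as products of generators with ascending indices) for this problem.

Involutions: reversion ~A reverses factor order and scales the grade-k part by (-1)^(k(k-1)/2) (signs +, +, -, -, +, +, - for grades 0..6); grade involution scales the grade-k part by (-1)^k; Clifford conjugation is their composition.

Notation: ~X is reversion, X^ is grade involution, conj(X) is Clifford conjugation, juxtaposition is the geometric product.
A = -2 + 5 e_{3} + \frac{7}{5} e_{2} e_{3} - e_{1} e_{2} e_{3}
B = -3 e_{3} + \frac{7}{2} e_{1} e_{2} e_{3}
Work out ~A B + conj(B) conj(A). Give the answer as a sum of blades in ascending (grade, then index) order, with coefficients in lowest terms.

first term: \frac{23}{2} + \frac{49}{10} e_{1} - \frac{21}{5} e_{2} + 6 e_{3} - \frac{29}{2} e_{1} e_{2} - 7 e_{1} e_{2} e_{3}
second term: \frac{37}{2} + \frac{49}{10} e_{1} - \frac{21}{5} e_{2} - 6 e_{3} + \frac{41}{2} e_{1} e_{2} - 7 e_{1} e_{2} e_{3}
Answer: 30 + \frac{49}{5} e_{1} - \frac{42}{5} e_{2} + 6 e_{1} e_{2} - 14 e_{1} e_{2} e_{3}


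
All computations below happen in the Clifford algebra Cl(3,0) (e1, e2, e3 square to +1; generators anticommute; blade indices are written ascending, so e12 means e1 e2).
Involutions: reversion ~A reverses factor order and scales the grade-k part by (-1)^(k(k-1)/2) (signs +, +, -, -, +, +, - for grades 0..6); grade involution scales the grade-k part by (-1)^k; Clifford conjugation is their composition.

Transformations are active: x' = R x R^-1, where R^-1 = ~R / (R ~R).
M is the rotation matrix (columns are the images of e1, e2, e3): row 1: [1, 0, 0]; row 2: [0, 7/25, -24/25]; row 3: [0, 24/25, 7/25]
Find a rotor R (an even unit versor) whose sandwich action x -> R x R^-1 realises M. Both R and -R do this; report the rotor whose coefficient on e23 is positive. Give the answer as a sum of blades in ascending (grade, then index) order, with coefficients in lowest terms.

Method: write R = a + b12*e12 + b13*e13 + b23*e23 with a^2 + b12^2 + b13^2 + b23^2 = 1 (so R^-1 = ~R). Expanding the columns R e_j ~R gives tr M = 4a^2 - 1 and, from the antisymmetric part, M21 - M12 = -4a*b12, M13 - M31 = 4a*b13, M32 - M23 = -4a*b23.
Here tr M = 39/25, so a^2 = (1 + tr M)/4 = 16/25 and a = ±4/5. Taking a = 4/5: M21 - M12 = 0, M13 - M31 = 0, M32 - M23 = 48/25, giving b12 = 0, b13 = 0, b23 = -3/5, i.e. R = 4/5 - 3/5*e23.
Its e23 coefficient is negative, so report the other preimage -R.
Answer: -4/5 + 3/5*e23. Why the constraint matters: R and -R act identically through the sandwich — M has trace 39/25 either way — so only the sign condition on e23 picks one of the two preimages.


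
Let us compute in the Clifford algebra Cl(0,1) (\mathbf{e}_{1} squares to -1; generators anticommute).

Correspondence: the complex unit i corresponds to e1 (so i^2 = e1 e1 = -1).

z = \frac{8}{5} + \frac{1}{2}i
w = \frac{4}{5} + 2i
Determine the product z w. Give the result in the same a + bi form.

In blades: z = \frac{8}{5} + \frac{1}{2} e_{1}, w = \frac{4}{5} + 2 e_{1}.
Distribute z over w term by term (generator squares from the signature, products reordered to ascending indices): (\frac{8}{5})*w = \frac{32}{25} + \frac{16}{5} e_{1}; (\frac{1}{2} e_{1})*w = -1 + \frac{2}{5} e_{1}.
Sum: \frac{7}{25} + \frac{18}{5} e_{1}; translating back through the correspondence:
Answer: \frac{7}{25} + \frac{18}{5}i


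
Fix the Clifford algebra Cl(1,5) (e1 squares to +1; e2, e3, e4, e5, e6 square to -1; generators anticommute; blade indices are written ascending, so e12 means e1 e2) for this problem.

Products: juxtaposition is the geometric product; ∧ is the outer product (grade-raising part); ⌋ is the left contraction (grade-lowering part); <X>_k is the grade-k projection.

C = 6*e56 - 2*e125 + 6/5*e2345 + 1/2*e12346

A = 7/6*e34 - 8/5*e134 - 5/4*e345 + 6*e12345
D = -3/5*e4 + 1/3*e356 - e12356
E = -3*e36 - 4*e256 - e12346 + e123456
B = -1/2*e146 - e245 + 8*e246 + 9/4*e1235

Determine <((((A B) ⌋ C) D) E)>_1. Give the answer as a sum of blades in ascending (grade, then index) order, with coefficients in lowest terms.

step 1: 27/2*e4 + 6*e13 + 5/4*e23 - 4/5*e36 - 45/16*e124 + 7/12*e136 + 7/6*e235 - 28/3*e236 - 18/5*e245 - 8/5*e1235 + 64/5*e1236 + 21/8*e1245 + 379/8*e1356 + 7*e2356
step 2: -108/25*e3 + 5*e4 - 14/3*e14 + 7/24*e24 - 45/32*e36 - 3/2*e45 - 2/5*e124 - 5/8*e146 - 81/5*e235 - 3*e246 + 27/4*e1236
step 3: 3 - 14/5*e1 + 7/40*e2 - 1011/160*e5 - 6/25*e12 - 633/40*e16 + 36/5*e26 + 324/125*e34 + 36/25*e56 + 117/32*e125 - 11/32*e346 - 108/25*e1256 + 67/24*e1345 - 2019/200*e2345 - 31/15*e3456 + 51/20*e12346 + 133/72*e13456 - 343/72*e23456 + 77/15*e123456
step 4: 31/12 + 22529/1800*e1 + 13693/1800*e2 + 33/32*e4 - 2189/60*e5 - 827/480*e12 + 1899/40*e13 + 343/72*e15 + 453/100*e16 - 108/5*e23 - 133/72*e25 + 421/15*e26 + 10519/450*e34 + 108/25*e35 - 9*e36 - 31/5*e45 - 972/125*e46 + 7/10*e56 - 153/20*e124 - 29227/480*e125 + 324/125*e126 - 40/3*e134 + 42/5*e136 + 133/24*e145 - 2211/200*e156 - 2891/120*e234 - 21/40*e236 - 343/24*e245 - 221/24*e256 - 108/25*e345 - 35037/800*e346 - 3033/160*e356 + 2677/450*e1234 - 324/25*e1235 + 18/25*e1236 + 77/5*e1245 + 1076/125*e1256 - 3*e1345 - 7/40*e1346 + 67/8*e1456 - 86/5*e2345 + 14/5*e2346 - 6057/200*e2456 - 3117/800*e3456 + 36/25*e12345 - 3767/480*e12346 + 351/32*e12356 + 7/40*e13456 - 1646/125*e23456 + 1491/160*e123456
step 5: 22529/1800*e1 + 13693/1800*e2 + 33/32*e4 - 2189/60*e5
Answer: 22529/1800*e1 + 13693/1800*e2 + 33/32*e4 - 2189/60*e5


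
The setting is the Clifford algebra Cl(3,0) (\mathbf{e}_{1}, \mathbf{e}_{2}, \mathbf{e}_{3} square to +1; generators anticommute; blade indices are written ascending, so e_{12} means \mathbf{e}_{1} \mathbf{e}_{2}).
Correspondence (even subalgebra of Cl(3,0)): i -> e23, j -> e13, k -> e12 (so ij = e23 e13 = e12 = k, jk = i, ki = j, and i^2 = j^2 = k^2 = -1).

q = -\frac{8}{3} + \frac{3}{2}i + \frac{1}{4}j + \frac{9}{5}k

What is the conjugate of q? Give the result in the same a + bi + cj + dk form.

In blades: q = -\frac{8}{3} + \frac{9}{5} e_{12} + \frac{1}{4} e_{13} + \frac{3}{2} e_{23}.
Quaternion conjugation is reversion on the even subalgebra: the scalar is fixed and every grade-2 blade flips sign, giving -\frac{8}{3} - \frac{9}{5} e_{12} - \frac{1}{4} e_{13} - \frac{3}{2} e_{23}; translating back:
Answer: -\frac{8}{3} - \frac{3}{2}i - \frac{1}{4}j - \frac{9}{5}k


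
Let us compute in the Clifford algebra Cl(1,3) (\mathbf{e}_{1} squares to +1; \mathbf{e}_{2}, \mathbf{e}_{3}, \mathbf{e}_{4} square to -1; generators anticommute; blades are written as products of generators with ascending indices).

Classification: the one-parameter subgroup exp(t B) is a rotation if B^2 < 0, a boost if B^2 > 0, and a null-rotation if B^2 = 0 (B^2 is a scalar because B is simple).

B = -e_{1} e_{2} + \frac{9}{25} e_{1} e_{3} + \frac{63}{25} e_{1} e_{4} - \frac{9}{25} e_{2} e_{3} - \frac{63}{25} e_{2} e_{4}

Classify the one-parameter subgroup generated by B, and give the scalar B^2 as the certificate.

B^2 term by term: the squares give (-1)^2*(e_{1} e_{2})^2 + (\frac{9}{25})^2*(e_{1} e_{3})^2 + (\frac{63}{25})^2*(e_{1} e_{4})^2 + (-\frac{9}{25})^2*(e_{2} e_{3})^2 + (-\frac{63}{25})^2*(e_{2} e_{4})^2 = 1*(+1) + \frac{81}{625}*(+1) + \frac{3969}{625}*(+1) + \frac{81}{625}*(-1) + \frac{3969}{625}*(-1) = 1 (each basis 2-blade squares to minus the product of its generators' squares); cross terms between blades sharing an index anticommute and cancel; the commuting (index-disjoint) pairs give grade-4 terms 2*c*c'*(blade product), which cancel blade by blade — e_{1} e_{2} e_{3} e_{4}: \frac{1134}{625} - \frac{1134}{625} = 0 — confirming B is simple. So B^2 = 1.
Answer: boost, certificate B^2 = 1. Because 1 is invariant under every versor sandwich, the classification follows from its sign alone.


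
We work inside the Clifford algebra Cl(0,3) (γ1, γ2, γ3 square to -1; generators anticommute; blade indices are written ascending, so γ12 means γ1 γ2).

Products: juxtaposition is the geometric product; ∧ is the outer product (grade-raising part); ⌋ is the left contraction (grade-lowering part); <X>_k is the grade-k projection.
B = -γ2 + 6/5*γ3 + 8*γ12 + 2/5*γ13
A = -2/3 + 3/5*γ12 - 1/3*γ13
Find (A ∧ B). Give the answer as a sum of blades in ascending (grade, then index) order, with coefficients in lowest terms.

step 1: 2/3*γ2 - 4/5*γ3 - 16/3*γ12 - 4/15*γ13 + 29/75*γ123
Answer: 2/3*γ2 - 4/5*γ3 - 16/3*γ12 - 4/15*γ13 + 29/75*γ123


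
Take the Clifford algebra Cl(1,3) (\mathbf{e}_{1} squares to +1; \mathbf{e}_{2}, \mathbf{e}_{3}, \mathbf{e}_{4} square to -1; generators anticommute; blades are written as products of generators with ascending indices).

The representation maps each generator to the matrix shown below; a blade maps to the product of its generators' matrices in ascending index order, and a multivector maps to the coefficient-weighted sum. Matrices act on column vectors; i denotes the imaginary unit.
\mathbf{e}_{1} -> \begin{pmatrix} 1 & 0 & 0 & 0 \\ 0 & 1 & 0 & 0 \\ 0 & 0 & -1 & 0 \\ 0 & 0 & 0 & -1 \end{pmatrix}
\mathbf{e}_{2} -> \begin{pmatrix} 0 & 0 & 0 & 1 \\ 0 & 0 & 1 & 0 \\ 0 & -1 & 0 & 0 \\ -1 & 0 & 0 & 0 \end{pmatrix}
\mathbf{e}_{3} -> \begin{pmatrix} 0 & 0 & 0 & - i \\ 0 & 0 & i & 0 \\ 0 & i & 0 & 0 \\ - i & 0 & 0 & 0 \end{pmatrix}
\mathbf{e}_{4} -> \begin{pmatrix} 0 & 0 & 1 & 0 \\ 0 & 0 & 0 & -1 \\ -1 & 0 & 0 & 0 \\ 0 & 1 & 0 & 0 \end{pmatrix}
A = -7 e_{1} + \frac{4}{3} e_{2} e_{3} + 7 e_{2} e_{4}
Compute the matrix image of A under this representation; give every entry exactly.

Bivector images (products of the table entries): rho(e_{2} e_{3}) = rho(\mathbf{e}_{2})rho(\mathbf{e}_{3}) = \begin{pmatrix} - i & 0 & 0 & 0 \\ 0 & i & 0 & 0 \\ 0 & 0 & - i & 0 \\ 0 & 0 & 0 & i \end{pmatrix}; rho(e_{2} e_{4}) = rho(\mathbf{e}_{2})rho(\mathbf{e}_{4}) = \begin{pmatrix} 0 & 1 & 0 & 0 \\ -1 & 0 & 0 & 0 \\ 0 & 0 & 0 & 1 \\ 0 & 0 & -1 & 0 \end{pmatrix}.
M = (-7)*rho(e_{1}) + (\frac{4}{3})*rho(e_{2} e_{3}) + (7)*rho(e_{2} e_{4}), summed entrywise:
Answer: \begin{pmatrix} -7 - \frac{4 i}{3} & 7 & 0 & 0 \\ -7 & -7 + \frac{4 i}{3} & 0 & 0 \\ 0 & 0 & 7 - \frac{4 i}{3} & 7 \\ 0 & 0 & -7 & 7 + \frac{4 i}{3} \end{pmatrix}


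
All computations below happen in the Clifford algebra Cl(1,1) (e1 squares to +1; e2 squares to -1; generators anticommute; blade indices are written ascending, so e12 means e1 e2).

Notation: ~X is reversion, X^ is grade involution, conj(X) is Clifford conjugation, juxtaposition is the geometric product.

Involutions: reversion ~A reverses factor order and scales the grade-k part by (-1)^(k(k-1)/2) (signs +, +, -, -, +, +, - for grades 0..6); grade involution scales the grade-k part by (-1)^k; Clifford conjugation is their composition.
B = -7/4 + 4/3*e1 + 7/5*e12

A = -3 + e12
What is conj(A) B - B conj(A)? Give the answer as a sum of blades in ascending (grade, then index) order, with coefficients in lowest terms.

first term: 77/20 - 4*e1 + 4/3*e2 - 49/20*e12
second term: 77/20 - 4*e1 - 4/3*e2 - 49/20*e12
Answer: 8/3*e2


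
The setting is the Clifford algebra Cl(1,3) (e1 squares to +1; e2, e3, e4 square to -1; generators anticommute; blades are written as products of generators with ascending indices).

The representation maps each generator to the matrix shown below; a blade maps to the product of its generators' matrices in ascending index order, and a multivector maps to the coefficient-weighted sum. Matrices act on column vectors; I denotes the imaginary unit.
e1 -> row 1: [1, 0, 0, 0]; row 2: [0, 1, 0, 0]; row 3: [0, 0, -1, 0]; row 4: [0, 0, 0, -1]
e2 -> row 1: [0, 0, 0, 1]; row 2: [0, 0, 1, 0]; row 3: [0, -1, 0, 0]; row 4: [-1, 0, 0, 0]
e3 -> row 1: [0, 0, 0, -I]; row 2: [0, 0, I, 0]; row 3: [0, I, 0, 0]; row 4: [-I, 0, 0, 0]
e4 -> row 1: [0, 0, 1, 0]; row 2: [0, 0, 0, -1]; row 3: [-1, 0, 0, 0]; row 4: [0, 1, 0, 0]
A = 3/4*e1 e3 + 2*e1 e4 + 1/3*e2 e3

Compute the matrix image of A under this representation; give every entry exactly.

Bivector images (products of the table entries): rho(e1 e3) = rho(e1)rho(e3) = row 1: [0, 0, 0, -I]; row 2: [0, 0, I, 0]; row 3: [0, -I, 0, 0]; row 4: [I, 0, 0, 0]; rho(e1 e4) = rho(e1)rho(e4) = row 1: [0, 0, 1, 0]; row 2: [0, 0, 0, -1]; row 3: [1, 0, 0, 0]; row 4: [0, -1, 0, 0]; rho(e2 e3) = rho(e2)rho(e3) = row 1: [-I, 0, 0, 0]; row 2: [0, I, 0, 0]; row 3: [0, 0, -I, 0]; row 4: [0, 0, 0, I].
M = (3/4)*rho(e1 e3) + (2)*rho(e1 e4) + (1/3)*rho(e2 e3), summed entrywise:
Answer: row 1: [-I/3, 0, 2, -3*I/4]; row 2: [0, I/3, 3*I/4, -2]; row 3: [2, -3*I/4, -I/3, 0]; row 4: [3*I/4, -2, 0, I/3]


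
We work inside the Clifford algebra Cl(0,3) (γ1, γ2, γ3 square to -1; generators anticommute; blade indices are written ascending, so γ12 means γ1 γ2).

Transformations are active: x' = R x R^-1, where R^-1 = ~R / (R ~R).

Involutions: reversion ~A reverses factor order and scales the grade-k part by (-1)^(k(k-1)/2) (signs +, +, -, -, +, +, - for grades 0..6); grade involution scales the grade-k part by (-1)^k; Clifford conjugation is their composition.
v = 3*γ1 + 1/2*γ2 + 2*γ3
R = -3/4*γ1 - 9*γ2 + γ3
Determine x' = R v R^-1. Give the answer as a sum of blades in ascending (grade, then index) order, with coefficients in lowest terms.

~R = -3/4*γ1 - 9*γ2 + γ3, and R ~R = -1321/16, so R^-1 = ~R / (-1321/16).
R v = 19/4 + 213/8*γ12 - 9/2*γ13 - 37/2*γ23
Answer: -3849/1321*γ1 + 1415/2642*γ2 - 2794/1321*γ3


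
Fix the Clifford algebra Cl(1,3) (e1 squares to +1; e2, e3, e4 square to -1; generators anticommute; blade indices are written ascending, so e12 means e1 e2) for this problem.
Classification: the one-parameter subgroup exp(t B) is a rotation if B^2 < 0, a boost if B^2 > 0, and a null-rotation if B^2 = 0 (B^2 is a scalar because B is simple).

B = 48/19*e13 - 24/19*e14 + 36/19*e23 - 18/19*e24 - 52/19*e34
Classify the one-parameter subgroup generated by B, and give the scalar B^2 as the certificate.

B^2 term by term: the squares give (48/19)^2*(e13)^2 + (-24/19)^2*(e14)^2 + (36/19)^2*(e23)^2 + (-18/19)^2*(e24)^2 + (-52/19)^2*(e34)^2 = 2304/361*(+1) + 576/361*(+1) + 1296/361*(-1) + 324/361*(-1) + 2704/361*(-1) = -4 (each basis 2-blade squares to minus the product of its generators' squares); cross terms between blades sharing an index anticommute and cancel; the commuting (index-disjoint) pairs give grade-4 terms 2*c*c'*(blade product), which cancel blade by blade — e1234: 1728/361 - 1728/361 = 0 — confirming B is simple. So B^2 = -4.
Answer: rotation, certificate B^2 = -4. Check the certificate: B^2 = -4, and that sign is decisive whatever form B takes.


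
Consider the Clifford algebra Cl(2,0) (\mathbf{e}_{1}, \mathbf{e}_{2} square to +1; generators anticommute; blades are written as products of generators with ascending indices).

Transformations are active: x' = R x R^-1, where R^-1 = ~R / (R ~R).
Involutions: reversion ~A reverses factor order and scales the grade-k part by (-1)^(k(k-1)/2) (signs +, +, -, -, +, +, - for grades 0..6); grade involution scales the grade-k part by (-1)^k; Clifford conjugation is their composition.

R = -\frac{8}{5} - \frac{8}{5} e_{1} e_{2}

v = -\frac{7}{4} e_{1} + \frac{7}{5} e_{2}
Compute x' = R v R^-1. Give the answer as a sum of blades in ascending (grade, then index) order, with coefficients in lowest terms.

~R = -\frac{8}{5} + \frac{8}{5} e_{1} e_{2}, and R ~R = \frac{128}{25}, so R^-1 = ~R / (\frac{128}{25}).
R v = \frac{14}{25} e_{1} - \frac{126}{25} e_{2}
Answer: \frac{7}{5} e_{1} + \frac{7}{4} e_{2}


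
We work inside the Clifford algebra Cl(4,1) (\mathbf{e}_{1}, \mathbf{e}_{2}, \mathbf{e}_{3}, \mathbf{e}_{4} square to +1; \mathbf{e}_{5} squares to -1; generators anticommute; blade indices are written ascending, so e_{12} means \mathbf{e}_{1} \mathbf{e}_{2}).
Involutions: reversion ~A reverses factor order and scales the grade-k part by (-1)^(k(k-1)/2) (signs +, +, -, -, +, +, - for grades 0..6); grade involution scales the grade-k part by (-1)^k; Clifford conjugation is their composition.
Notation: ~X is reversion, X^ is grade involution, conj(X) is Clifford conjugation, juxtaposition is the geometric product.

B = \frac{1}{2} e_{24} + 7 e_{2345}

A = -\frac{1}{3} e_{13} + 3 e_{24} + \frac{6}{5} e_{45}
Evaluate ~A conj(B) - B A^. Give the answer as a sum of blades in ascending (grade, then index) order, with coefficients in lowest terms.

first term: -\frac{3}{2} - \frac{42}{5} e_{23} - \frac{3}{5} e_{25} - 21 e_{35} + \frac{1}{6} e_{1234} - \frac{7}{3} e_{1245}
second term: -\frac{3}{2} + \frac{42}{5} e_{23} + \frac{3}{5} e_{25} + 21 e_{35} + \frac{1}{6} e_{1234} - \frac{7}{3} e_{1245}
Answer: -\frac{84}{5} e_{23} - \frac{6}{5} e_{25} - 42 e_{35}


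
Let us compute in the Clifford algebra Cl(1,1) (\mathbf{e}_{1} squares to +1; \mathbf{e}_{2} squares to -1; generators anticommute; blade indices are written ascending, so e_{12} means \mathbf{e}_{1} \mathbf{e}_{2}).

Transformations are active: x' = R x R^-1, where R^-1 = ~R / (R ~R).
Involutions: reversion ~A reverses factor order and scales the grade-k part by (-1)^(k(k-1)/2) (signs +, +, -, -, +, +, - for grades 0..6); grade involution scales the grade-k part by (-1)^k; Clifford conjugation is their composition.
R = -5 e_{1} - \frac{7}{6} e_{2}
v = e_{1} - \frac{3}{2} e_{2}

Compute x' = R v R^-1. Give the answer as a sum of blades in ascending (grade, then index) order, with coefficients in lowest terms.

~R = -5 e_{1} - \frac{7}{6} e_{2}, and R ~R = \frac{851}{36}, so R^-1 = ~R / (\frac{851}{36}).
R v = -\frac{27}{4} + \frac{26}{3} e_{12}
Answer: \frac{1579}{851} e_{1} + \frac{3687}{1702} e_{2}


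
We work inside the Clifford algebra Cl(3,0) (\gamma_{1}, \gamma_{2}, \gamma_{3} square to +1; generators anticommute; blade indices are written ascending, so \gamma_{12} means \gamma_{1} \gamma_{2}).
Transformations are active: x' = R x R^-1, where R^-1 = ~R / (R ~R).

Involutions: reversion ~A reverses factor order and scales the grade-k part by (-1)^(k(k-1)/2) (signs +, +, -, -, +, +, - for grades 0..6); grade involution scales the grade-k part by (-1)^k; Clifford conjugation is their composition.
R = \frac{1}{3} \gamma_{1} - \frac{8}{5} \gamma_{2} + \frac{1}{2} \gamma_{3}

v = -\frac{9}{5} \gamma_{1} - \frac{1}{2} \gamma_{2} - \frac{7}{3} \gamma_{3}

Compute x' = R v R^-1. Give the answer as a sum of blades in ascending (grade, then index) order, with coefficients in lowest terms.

~R = \frac{1}{3} \gamma_{1} - \frac{8}{5} \gamma_{2} + \frac{1}{2} \gamma_{3}, and R ~R = \frac{2629}{900}, so R^-1 = ~R / (\frac{2629}{900}).
R v = -\frac{29}{30} - \frac{457}{150} \gamma_{12} + \frac{11}{90} \gamma_{13} + \frac{239}{60} \gamma_{23}
Answer: \frac{20761}{13145} \gamma_{1} + \frac{8197}{5258} \gamma_{2} + \frac{15793}{7887} \gamma_{3}


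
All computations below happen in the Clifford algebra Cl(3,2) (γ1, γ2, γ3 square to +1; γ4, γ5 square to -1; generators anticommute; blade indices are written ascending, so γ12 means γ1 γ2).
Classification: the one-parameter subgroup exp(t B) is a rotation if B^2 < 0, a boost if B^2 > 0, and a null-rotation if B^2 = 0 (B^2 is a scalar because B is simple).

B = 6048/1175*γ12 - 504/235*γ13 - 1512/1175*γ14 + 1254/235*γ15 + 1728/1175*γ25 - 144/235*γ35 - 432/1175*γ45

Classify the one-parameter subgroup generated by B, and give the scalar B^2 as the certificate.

B^2 term by term: the squares give (6048/1175)^2*(γ12)^2 + (-504/235)^2*(γ13)^2 + (-1512/1175)^2*(γ14)^2 + (1254/235)^2*(γ15)^2 + (1728/1175)^2*(γ25)^2 + (-144/235)^2*(γ35)^2 + (-432/1175)^2*(γ45)^2 = 36578304/1380625*(-1) + 254016/55225*(-1) + 2286144/1380625*(+1) + 1572516/55225*(+1) + 2985984/1380625*(+1) + 20736/55225*(+1) + 186624/1380625*(-1) = 36/25 (each basis 2-blade squares to minus the product of its generators' squares); cross terms between blades sharing an index anticommute and cancel; the commuting (index-disjoint) pairs give grade-4 terms 2*c*c'*(blade product), which cancel blade by blade — γ1235: -1741824/276125 + 1741824/276125 = 0; γ1245: -5225472/1380625 + 5225472/1380625 = 0; γ1345: 435456/276125 - 435456/276125 = 0 — confirming B is simple. So B^2 = 36/25.
Answer: boost, certificate B^2 = 36/25. Certificate logic: 36/25 is a conjugation-invariant scalar, so its sign fixes rotation versus boost versus null-rotation outright.


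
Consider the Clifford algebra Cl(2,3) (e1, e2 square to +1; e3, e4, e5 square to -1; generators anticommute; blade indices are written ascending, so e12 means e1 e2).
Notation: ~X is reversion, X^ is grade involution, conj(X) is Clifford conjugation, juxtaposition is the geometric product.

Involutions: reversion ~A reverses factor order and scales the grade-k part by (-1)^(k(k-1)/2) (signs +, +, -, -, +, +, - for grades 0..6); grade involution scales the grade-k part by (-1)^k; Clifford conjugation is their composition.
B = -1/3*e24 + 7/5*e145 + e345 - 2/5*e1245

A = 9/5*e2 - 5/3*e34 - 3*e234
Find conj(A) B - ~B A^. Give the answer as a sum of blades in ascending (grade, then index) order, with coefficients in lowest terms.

first term: -e3 + 3/5*e4 - 5/3*e5 + 5/9*e23 + 3*e25 - 17/15*e135 - 18/25*e145 - 53/15*e1235 + 63/25*e1245 - 9/5*e2345
second term: -e3 + 3/5*e4 - 5/3*e5 - 5/9*e23 - 3*e25 + 17/15*e135 + 18/25*e145 - 53/15*e1235 + 63/25*e1245 - 9/5*e2345
Answer: 10/9*e23 + 6*e25 - 34/15*e135 - 36/25*e145


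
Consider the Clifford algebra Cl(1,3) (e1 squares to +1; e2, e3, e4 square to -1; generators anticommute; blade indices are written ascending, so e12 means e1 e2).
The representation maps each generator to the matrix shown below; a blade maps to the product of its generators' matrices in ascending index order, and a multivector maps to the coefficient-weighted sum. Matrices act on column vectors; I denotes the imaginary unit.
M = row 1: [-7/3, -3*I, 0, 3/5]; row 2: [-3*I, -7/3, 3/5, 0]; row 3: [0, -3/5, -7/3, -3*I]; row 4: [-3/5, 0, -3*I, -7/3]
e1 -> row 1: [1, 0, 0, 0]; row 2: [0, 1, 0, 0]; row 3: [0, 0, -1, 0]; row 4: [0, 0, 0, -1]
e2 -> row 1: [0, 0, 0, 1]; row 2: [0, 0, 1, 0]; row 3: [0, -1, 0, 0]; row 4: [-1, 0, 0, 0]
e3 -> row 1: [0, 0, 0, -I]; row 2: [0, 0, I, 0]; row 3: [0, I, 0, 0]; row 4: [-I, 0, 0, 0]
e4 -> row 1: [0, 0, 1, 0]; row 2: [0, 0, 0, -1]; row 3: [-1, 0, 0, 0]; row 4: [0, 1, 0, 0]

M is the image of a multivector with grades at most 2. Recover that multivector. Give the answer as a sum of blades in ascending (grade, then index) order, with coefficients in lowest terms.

Method: the blade images are trace-orthogonal — tr(rho(e_A) rho(e_B)^-1) = 4 if A = B and 0 otherwise — and rho(e_A)^-1 = (e_A)^2 * rho(e_A) with (e_A)^2 = +1 or -1, so the coefficient of e_A in the preimage is (e_A)^2 * tr(M rho(e_A))/4.
Nonzero projections over blades of grade <= 2: 1: (1)^2 = +1, tr(M 1) = -28/3, coefficient -7/3; e2: (e2)^2 = -1, tr(M rho(e2)) = -12/5, coefficient 3/5; e34: (e34)^2 = -1, tr(M rho(e34)) = -12, coefficient 3. Every other blade of grade <= 2 projects to 0.
Answer: -7/3 + 3/5*e2 + 3*e34


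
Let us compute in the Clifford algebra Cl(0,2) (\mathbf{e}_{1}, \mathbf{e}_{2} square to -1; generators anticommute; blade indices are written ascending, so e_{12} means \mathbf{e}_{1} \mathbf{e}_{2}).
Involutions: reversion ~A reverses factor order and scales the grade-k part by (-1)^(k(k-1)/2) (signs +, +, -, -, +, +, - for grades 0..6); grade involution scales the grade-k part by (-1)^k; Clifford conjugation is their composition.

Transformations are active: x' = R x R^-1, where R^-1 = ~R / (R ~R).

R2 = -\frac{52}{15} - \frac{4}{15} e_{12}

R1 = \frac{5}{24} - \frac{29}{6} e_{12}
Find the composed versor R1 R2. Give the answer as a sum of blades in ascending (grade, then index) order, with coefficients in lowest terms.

Distribute over the terms of R1 (each basis-blade product reordered to ascending indices, repeated generators contracted through their squares):
(\frac{5}{24}) R2 = -\frac{13}{18} - \frac{1}{18} e_{12}
(-\frac{29}{6} e_{12}) R2 = -\frac{58}{45} + \frac{754}{45} e_{12}
Summing the partial products and collecting blades:
Answer: -\frac{181}{90} + \frac{167}{10} e_{12}


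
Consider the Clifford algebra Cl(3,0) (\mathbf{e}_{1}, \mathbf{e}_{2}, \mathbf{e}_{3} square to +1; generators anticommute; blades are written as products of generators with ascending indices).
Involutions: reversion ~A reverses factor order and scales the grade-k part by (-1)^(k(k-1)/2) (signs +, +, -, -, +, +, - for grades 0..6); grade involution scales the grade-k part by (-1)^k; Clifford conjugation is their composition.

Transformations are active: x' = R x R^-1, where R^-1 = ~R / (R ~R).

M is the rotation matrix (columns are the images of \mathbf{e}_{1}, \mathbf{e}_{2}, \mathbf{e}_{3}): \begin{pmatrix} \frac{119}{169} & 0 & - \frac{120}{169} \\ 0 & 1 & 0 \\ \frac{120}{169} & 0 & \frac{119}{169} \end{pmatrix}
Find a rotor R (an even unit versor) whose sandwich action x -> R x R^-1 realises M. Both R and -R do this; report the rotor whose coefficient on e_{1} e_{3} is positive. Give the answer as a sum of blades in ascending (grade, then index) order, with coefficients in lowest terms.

Method: write R = a + b12*e_{1} e_{2} + b13*e_{1} e_{3} + b23*e_{2} e_{3} with a^2 + b12^2 + b13^2 + b23^2 = 1 (so R^-1 = ~R). Expanding the columns R e_j ~R gives tr M = 4a^2 - 1 and, from the antisymmetric part, M21 - M12 = -4a*b12, M13 - M31 = 4a*b13, M32 - M23 = -4a*b23.
Here tr M = \frac{407}{169}, so a^2 = (1 + tr M)/4 = \frac{144}{169} and a = ±\frac{12}{13}. Taking a = \frac{12}{13}: M21 - M12 = 0, M13 - M31 = -\frac{240}{169}, M32 - M23 = 0, giving b12 = 0, b13 = -\frac{5}{13}, b23 = 0, i.e. R = \frac{12}{13} - \frac{5}{13} e_{1} e_{3}.
Its e_{1} e_{3} coefficient is negative, so report the other preimage -R.
Answer: -\frac{12}{13} + \frac{5}{13} e_{1} e_{3}. Uniqueness: Spin(3) -> SO(3) maps R and -R to the same rotation of trace \frac{407}{169}; fixing the sign of the e_{1} e_{3} coefficient removes the ambiguity.


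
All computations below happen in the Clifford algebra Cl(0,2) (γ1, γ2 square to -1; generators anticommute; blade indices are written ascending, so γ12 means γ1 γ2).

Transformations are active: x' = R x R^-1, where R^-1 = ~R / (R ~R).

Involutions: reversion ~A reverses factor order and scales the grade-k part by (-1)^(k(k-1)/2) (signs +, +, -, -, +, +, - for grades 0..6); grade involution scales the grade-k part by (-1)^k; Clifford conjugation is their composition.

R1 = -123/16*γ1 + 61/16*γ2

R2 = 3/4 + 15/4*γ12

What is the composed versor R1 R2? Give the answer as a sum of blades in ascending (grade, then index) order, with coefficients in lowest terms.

Distribute over the terms of R1 (each basis-blade product reordered to ascending indices, repeated generators contracted through their squares):
(-123/16*γ1) R2 = -369/64*γ1 + 1845/64*γ2
(61/16*γ2) R2 = 915/64*γ1 + 183/64*γ2
Summing the partial products and collecting blades:
Answer: 273/32*γ1 + 507/16*γ2


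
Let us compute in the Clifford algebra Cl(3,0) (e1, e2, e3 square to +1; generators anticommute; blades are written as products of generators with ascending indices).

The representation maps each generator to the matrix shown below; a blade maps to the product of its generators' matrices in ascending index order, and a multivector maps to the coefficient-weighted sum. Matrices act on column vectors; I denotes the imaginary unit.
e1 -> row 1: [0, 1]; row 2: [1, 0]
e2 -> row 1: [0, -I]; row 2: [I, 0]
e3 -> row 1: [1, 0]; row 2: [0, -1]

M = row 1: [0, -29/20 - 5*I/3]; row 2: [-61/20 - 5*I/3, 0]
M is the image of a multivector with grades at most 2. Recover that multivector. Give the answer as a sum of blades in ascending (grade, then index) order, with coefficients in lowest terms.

Method: 1, rho(e1), rho(e2), rho(e3) form a trace-orthogonal basis of the 2x2 complex matrices (tr(X Y) = 2 if X = Y, else 0), so M = m0*1 + m1*rho(e1) + m2*rho(e2) + m3*rho(e3) with m0 = tr(M)/2 = 0, m1 = tr(M rho(e1))/2 = -9/4 - 5*I/3, m2 = tr(M rho(e2))/2 = 4*I/5, m3 = tr(M rho(e3))/2 = 0.
Multiplying table entries, the bivector images are rho(e1 e2) = I*rho(e3), rho(e1 e3) = -I*rho(e2), rho(e2 e3) = I*rho(e1); with real blade coefficients the real parts of m0..m3 are the coefficients of 1, e1, e2, e3 and the imaginary parts give the bivectors (e2 e3: Im m1, e1 e3: -Im m2, e1 e2: Im m3).
Answer: -9/4*e1 - 4/5*e1 e3 - 5/3*e2 e3


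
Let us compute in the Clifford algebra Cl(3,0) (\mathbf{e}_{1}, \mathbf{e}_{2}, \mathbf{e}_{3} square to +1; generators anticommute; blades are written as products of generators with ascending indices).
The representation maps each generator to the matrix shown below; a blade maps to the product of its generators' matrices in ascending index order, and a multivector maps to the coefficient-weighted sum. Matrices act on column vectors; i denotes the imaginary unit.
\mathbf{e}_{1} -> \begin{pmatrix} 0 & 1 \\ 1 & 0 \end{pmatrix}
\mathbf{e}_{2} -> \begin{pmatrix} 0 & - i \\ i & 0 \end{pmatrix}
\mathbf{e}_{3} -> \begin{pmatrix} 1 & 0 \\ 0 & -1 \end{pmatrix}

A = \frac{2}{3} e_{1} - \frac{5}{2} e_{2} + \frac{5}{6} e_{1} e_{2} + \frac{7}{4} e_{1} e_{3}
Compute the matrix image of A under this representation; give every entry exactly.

Bivector images (products of the table entries): rho(e_{1} e_{2}) = rho(\mathbf{e}_{1})rho(\mathbf{e}_{2}) = \begin{pmatrix} i & 0 \\ 0 & - i \end{pmatrix}; rho(e_{1} e_{3}) = rho(\mathbf{e}_{1})rho(\mathbf{e}_{3}) = \begin{pmatrix} 0 & -1 \\ 1 & 0 \end{pmatrix}.
M = (\frac{2}{3})*rho(e_{1}) + (-\frac{5}{2})*rho(e_{2}) + (\frac{5}{6})*rho(e_{1} e_{2}) + (\frac{7}{4})*rho(e_{1} e_{3}), summed entrywise:
Answer: \begin{pmatrix} \frac{5 i}{6} & - \frac{13}{12} + \frac{5 i}{2} \\ \frac{29}{12} - \frac{5 i}{2} & - \frac{5 i}{6} \end{pmatrix}


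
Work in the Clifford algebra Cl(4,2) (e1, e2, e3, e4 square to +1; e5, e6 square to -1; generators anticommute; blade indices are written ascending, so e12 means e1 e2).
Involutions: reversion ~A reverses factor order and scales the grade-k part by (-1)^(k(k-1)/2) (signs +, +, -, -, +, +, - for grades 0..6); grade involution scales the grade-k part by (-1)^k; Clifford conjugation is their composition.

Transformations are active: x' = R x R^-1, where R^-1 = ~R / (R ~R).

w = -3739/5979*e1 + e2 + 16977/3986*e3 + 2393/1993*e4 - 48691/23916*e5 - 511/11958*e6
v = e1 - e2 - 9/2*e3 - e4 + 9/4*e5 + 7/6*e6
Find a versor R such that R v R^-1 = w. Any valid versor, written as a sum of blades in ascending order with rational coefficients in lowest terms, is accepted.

Reasoning: v^2 = w^2 = 2423/144 since conjugation preserves the quadratic form; R = v + w = 2240/5979*e1 - 480/1993*e3 + 400/1993*e4 + 1280/5979*e5 + 2240/1993*e6 is then valid when invertible, keeping its own part and reversing (v - w)/2.
Answer: 2240/5979*e1 - 480/1993*e3 + 400/1993*e4 + 1280/5979*e5 + 2240/1993*e6
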